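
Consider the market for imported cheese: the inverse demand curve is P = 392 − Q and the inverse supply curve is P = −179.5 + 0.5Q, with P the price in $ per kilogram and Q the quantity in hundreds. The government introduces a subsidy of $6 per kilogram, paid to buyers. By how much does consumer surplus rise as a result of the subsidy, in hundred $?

Consumer surplus rises by $1532 hundred.

Inverting to Q(P) form: Qd = 392 − P; Qs = 2P + 359.
Before the subsidy: set 392 − P = 2P + 359 → P* = $11, Q* = 381.
With a per-unit subsidy paid to buyers, each effectively pays P − 6, so demand becomes Qd = 392 − (P − 6).
Solving gives Q = 385 with buyers paying $7 and sellers receiving $13 (the $6 wedge).
ΔCS is the trapezoid between Q = 385 and Q = 381 of height $4: ½ · (381 + 385) · 4 = $1532.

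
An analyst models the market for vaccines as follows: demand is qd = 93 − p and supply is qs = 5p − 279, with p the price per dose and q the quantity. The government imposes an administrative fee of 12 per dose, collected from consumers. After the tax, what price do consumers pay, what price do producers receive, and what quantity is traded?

Without the tax, 93 − p = 5p − 279 gives 6p = 372, so p* = 62 and q* = 31.
With the tax collected from consumers, demand (in seller-price terms) shifts: qd = 93 − (p + 12).
New equilibrium: consumers pay 72, producers receive 60, q = 21. (Wedge: pb − ps = 12.)
The less price-elastic side of the market bears the larger share of a per-unit tax.

Consumers pay 72; producers receive 60; quantity = 21.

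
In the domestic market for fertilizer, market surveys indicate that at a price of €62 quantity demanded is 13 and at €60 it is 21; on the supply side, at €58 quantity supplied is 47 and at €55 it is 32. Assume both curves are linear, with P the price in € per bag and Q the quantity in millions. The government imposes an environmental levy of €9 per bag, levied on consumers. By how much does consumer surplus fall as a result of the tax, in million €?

Consumer surplus falls by €135 million.

Demand slope: (21 − 13)/(60 − 62) = -4, so Qd = 261 − 4P.
Supply slope: (32 − 47)/(55 − 58) = 5, so Qs = 5P − 243.
Without the tax, 261 − 4P = 5P − 243 gives 9P = 504, so P* = €56 and Q* = 37.
With the tax collected from consumers, demand (in seller-price terms) shifts: Qd = 261 − 4(P + 9).
Solving gives Q = 17 with consumers paying €61 and suppliers receiving €52 (the €9 wedge).
ΔCS is the trapezoid between Q = 17 and Q = 37 of height €5: ½ · (37 + 17) · 5 = €135.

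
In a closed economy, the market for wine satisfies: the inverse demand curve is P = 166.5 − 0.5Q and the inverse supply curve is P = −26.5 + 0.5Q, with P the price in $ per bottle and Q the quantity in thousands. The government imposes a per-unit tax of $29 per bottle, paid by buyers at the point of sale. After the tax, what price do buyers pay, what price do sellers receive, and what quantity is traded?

Inverting to Q(P) form: Qd = 333 − 2P; Qs = 2P + 53.
Without the tax, 333 − 2P = 2P + 53 gives 4P = 280, so P* = $70 and Q* = 193.
With the tax collected from buyers, demand (in seller-price terms) shifts: Qd = 333 − 2(P + 29).
Solving gives Q = 164 with buyers paying $84.5 and sellers receiving $55.5 (the $29 wedge).

Buyers pay $84.5; sellers receive $55.5; quantity = 164.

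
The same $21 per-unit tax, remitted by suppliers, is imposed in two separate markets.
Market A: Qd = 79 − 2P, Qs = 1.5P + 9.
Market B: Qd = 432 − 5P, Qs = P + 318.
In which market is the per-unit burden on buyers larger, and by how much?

Market A: pre-tax P* = $20, Q* = 39; post-tax Q = 21; per-unit burden on buyers = $9.
Market B: pre-tax P* = $19, Q* = 337; post-tax Q = 319.5; per-unit burden on buyers = $3.5.
Difference: $9 vs $3.5 → market A is larger by $5.5.

Market A, by $5.5.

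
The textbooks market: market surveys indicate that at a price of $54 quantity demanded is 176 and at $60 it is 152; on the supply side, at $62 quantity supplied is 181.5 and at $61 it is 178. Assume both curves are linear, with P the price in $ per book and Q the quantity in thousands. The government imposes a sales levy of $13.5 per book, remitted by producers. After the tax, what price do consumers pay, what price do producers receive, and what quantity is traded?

Demand slope: (152 − 176)/(60 − 54) = -4, so Qd = 392 − 4P.
Supply slope: (178 − 181.5)/(61 − 62) = 3.5, so Qs = 3.5P − 35.5.
Before the tax: set 392 − 4P = 3.5P − 35.5 → P* = $57, Q* = 164.
With the tax collected from producers, supply shifts: Qs = 3.5(P − 13.5) − 35.5.
Solving gives Q = 138.8 with consumers paying $63.3 and producers receiving $49.8 (the $13.5 wedge).

Consumers pay $63.3; producers receive $49.8; quantity = 138.8.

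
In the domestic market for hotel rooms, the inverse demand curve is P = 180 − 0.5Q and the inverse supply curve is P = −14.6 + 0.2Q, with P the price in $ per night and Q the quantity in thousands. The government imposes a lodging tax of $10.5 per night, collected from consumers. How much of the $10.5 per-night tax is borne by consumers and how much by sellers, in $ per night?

Consumers bear $7.5 per night; sellers bear $3 per night.

Inverting to Q(P) form: Qd = 360 − 2P; Qs = 5P + 73.
Without the tax, 360 − 2P = 5P + 73 gives 7P = 287, so P* = $41 and Q* = 278.
With the tax collected from consumers, demand (in seller-price terms) shifts: Qd = 360 − 2(P + 10.5).
New equilibrium: consumers pay $48.5, sellers receive $38, Q = 263. (Wedge: Pb − Ps = 10.5.)
Burden on consumers: $7.5; on sellers: $3. (They sum to $10.5.)
The less price-elastic side of the market bears the larger share of a per-unit tax.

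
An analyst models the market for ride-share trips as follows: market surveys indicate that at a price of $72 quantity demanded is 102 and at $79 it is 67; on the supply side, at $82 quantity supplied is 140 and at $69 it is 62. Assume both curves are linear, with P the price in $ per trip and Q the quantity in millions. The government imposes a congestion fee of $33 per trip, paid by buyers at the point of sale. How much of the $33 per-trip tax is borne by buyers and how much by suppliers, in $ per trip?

Demand slope: (67 − 102)/(79 − 72) = -5, so Qd = 462 − 5P.
Supply slope: (62 − 140)/(69 − 82) = 6, so Qs = 6P − 352.
Without the tax, 462 − 5P = 6P − 352 gives 11P = 814, so P* = $74 and Q* = 92.
With the tax collected from buyers, demand (in seller-price terms) shifts: Qd = 462 − 5(P + 33).
New equilibrium: buyers pay $92, suppliers receive $59, Q = 2. (Wedge: Pb − Ps = 33.)
Burden on buyers: $18; on suppliers: $15. (They sum to $33.)
The less price-elastic side of the market bears the larger share of a per-unit tax.

Buyers bear $18 per trip; suppliers bear $15 per trip.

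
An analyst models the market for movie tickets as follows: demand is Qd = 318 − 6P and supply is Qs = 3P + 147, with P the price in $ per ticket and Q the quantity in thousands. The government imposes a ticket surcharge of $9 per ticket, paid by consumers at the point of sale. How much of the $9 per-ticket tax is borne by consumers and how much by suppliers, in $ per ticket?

Consumers bear $3 per ticket; suppliers bear $6 per ticket.

Without the tax, 318 − 6P = 3P + 147 gives 9P = 171, so P* = $19 and Q* = 204.
With the tax collected from consumers, demand (in seller-price terms) shifts: Qd = 318 − 6(P + 9).
New equilibrium: consumers pay $22, suppliers receive $13, Q = 186. (Wedge: Pb − Ps = 9.)
Burden on consumers: $3; on suppliers: $6. (They sum to $9.)
The less price-elastic side of the market bears the larger share of a per-unit tax.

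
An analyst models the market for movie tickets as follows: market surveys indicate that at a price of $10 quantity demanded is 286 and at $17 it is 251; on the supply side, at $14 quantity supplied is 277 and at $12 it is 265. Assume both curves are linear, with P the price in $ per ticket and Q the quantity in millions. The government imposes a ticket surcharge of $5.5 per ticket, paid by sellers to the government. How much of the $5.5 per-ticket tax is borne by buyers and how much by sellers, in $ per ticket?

Buyers bear $3 per ticket; sellers bear $2.5 per ticket.

Demand slope: (251 − 286)/(17 − 10) = -5, so Qd = 336 − 5P.
Supply slope: (265 − 277)/(12 − 14) = 6, so Qs = 6P + 193.
Without the tax, 336 − 5P = 6P + 193 gives 11P = 143, so P* = $13 and Q* = 271.
With the tax collected from sellers, supply shifts: Qs = 6(P − 5.5) + 193.
Solving gives Q = 256 with buyers paying $16 and sellers receiving $10.5 (the $5.5 wedge).
Burden on buyers: $3; on sellers: $2.5. (They sum to $5.5.)
The less price-elastic side of the market bears the larger share of a per-unit tax.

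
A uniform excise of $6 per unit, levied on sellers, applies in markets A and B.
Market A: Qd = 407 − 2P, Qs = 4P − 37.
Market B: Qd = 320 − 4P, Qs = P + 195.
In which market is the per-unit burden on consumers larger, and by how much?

Market A: pre-tax P* = $74, Q* = 259; post-tax Q = 251; per-unit burden on consumers = $4.
Market B: pre-tax P* = $25, Q* = 220; post-tax Q = 215.2; per-unit burden on consumers = $1.2.
Difference: $4 vs $1.2 → market A is larger by $2.8.

Market A, by $2.8.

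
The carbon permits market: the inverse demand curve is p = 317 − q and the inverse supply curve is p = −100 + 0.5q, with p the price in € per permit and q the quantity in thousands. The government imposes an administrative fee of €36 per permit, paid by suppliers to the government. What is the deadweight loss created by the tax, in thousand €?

Deadweight loss = €432 thousand.

Inverting to q(p) form: qd = 317 − p; qs = 2p + 200.
Without the tax, 317 − p = 2p + 200 gives 3p = 117, so p* = €39 and q* = 278.
With the tax collected from suppliers, supply shifts: qs = 2(p − 36) + 200.
Solving gives q = 254 with consumers paying €63 and suppliers receiving €27 (the €36 wedge).
Quantity falls by |ΔQ| = |278 − 254| = 24.
DWL = ½ · t · |ΔQ| = ½ · 36 · 24 = €432.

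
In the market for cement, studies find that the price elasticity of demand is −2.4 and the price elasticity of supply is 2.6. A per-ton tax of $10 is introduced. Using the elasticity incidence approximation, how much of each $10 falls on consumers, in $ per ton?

Consumers bear ≈ $5.2 per ton.

Incidence ratio: consumers' share ≈ εs / (εs + |εd|) = 2.6 / (2.6 + 2.4) = 0.52.
So consumers bear ≈ 0.52 × $10 = $5.2; sellers bear $4.8.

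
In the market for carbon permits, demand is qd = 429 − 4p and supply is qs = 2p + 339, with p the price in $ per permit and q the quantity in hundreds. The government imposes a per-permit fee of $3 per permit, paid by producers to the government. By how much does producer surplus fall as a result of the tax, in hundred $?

Producer surplus falls by $734 hundred.

Before the tax: set 429 − 4p = 2p + 339 → p* = $15, q* = 369.
With the tax collected from producers, supply shifts: qs = 2(p − 3) + 339.
Solving gives q = 365 with buyers paying $16 and producers receiving $13 (the $3 wedge).
ΔPS is the trapezoid between Q = 365 and Q = 369 of height $2: ½ · (369 + 365) · 2 = $734.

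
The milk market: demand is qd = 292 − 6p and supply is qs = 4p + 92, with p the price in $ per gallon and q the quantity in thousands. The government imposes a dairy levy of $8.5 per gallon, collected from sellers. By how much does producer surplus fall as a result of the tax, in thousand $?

Without the tax, 292 − 6p = 4p + 92 gives 10p = 200, so p* = $20 and q* = 172.
With the tax collected from sellers, supply shifts: qs = 4(p − 8.5) + 92.
New equilibrium: buyers pay $23.4, sellers receive $14.9, q = 151.6. (Wedge: pb − ps = 8.5.)
ΔPS is the trapezoid between Q = 151.6 and Q = 172 of height $5.1: ½ · (172 + 151.6) · 5.1 = $825.18.

Producer surplus falls by $825.18 thousand.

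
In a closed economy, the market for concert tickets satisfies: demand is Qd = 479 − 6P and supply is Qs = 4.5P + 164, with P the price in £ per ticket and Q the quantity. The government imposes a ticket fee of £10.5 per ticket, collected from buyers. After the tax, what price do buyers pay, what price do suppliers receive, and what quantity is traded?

Without the tax, 479 − 6P = 4.5P + 164 gives 10.5P = 315, so P* = £30 and Q* = 299.
With the tax collected from buyers, demand (in seller-price terms) shifts: Qd = 479 − 6(P + 10.5).
Solving gives Q = 272 with buyers paying £34.5 and suppliers receiving £24 (the £10.5 wedge).
The less price-elastic side of the market bears the larger share of a per-unit tax.

Buyers pay £34.5; suppliers receive £24; quantity = 272.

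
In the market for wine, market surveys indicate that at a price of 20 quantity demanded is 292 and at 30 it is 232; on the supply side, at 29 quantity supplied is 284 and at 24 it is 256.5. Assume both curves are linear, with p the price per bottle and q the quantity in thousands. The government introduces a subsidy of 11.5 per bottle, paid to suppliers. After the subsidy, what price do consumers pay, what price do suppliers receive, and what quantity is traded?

Consumers pay 19.5; suppliers receive 31; quantity = 295.

Demand slope: (232 − 292)/(30 − 20) = -6, so qd = 412 − 6p.
Supply slope: (256.5 − 284)/(24 − 29) = 5.5, so qs = 5.5p + 124.5.
Before the subsidy: set 412 − 6p = 5.5p + 124.5 → p* = 25, q* = 262.
With a per-unit subsidy paid to suppliers, each receives p + 11.5 per unit sold, so supply becomes qs = 5.5(p + 11.5) + 124.5.
New equilibrium: consumers pay 19.5, suppliers receive 31, q = 295. (Wedge: pb − ps = −11.5.)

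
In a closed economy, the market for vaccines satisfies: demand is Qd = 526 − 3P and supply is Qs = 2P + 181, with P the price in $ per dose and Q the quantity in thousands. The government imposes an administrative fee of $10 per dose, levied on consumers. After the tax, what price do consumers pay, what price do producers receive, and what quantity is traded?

Before the tax: set 526 − 3P = 2P + 181 → P* = $69, Q* = 319.
With the tax collected from consumers, demand (in seller-price terms) shifts: Qd = 526 − 3(P + 10).
New equilibrium: consumers pay $73, producers receive $63, Q = 307. (Wedge: Pb − Ps = 10.)
The less price-elastic side of the market bears the larger share of a per-unit tax.

Consumers pay $73; producers receive $63; quantity = 307.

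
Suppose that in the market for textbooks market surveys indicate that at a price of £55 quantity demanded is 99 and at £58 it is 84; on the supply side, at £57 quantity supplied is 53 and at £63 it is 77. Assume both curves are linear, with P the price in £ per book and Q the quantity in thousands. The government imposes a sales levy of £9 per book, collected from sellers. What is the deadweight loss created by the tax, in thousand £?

Deadweight loss = £90 thousand.

Demand slope: (84 − 99)/(58 − 55) = -5, so Qd = 374 − 5P.
Supply slope: (77 − 53)/(63 − 57) = 4, so Qs = 4P − 175.
Without the tax, 374 − 5P = 4P − 175 gives 9P = 549, so P* = £61 and Q* = 69.
With the tax collected from sellers, supply shifts: Qs = 4(P − 9) − 175.
Solving gives Q = 49 with consumers paying £65 and sellers receiving £56 (the £9 wedge).
Quantity falls by |ΔQ| = |69 − 49| = 20.
DWL = ½ · t · |ΔQ| = ½ · 9 · 20 = £90.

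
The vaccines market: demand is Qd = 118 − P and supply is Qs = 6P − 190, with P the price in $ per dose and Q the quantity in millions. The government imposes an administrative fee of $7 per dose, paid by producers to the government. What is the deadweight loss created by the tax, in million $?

Deadweight loss = $21 million.

Before the tax: set 118 − P = 6P − 190 → P* = $44, Q* = 74.
With the tax collected from producers, supply shifts: Qs = 6(P − 7) − 190.
Solving gives Q = 68 with consumers paying $50 and producers receiving $43 (the $7 wedge).
Quantity falls by |ΔQ| = |74 − 68| = 6.
DWL = ½ · t · |ΔQ| = ½ · 7 · 6 = $21.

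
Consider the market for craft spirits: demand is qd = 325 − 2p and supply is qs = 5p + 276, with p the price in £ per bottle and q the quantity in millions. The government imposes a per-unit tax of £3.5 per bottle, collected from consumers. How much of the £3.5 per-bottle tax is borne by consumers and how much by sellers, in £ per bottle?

Consumers bear £2.5 per bottle; sellers bear £1 per bottle.

Before the tax: set 325 − 2p = 5p + 276 → p* = £7, q* = 311.
With the tax collected from consumers, demand (in seller-price terms) shifts: qd = 325 − 2(p + 3.5).
New equilibrium: consumers pay £9.5, sellers receive £6, q = 306. (Wedge: pb − ps = 3.5.)
Burden on consumers: £2.5; on sellers: £1. (They sum to £3.5.)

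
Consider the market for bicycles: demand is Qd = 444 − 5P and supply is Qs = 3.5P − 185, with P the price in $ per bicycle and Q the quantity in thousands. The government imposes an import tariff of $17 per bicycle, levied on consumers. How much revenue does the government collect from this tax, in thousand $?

Tax revenue = $663 thousand.

Without the tax, 444 − 5P = 3.5P − 185 gives 8.5P = 629, so P* = $74 and Q* = 74.
With the tax collected from consumers, demand (in seller-price terms) shifts: Qd = 444 − 5(P + 17).
New equilibrium: consumers pay $81, sellers receive $64, Q = 39. (Wedge: Pb − Ps = 17.)
Revenue = t · Q = 17 · 39 = $663.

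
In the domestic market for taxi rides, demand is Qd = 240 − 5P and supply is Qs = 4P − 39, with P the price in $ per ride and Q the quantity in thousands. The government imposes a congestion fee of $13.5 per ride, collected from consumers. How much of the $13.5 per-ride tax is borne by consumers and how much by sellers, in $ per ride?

Without the tax, 240 − 5P = 4P − 39 gives 9P = 279, so P* = $31 and Q* = 85.
With the tax collected from consumers, demand (in seller-price terms) shifts: Qd = 240 − 5(P + 13.5).
New equilibrium: consumers pay $37, sellers receive $23.5, Q = 55. (Wedge: Pb − Ps = 13.5.)
Burden on consumers: $6; on sellers: $7.5. (They sum to $13.5.)
The less price-elastic side of the market bears the larger share of a per-unit tax.

Consumers bear $6 per ride; sellers bear $7.5 per ride.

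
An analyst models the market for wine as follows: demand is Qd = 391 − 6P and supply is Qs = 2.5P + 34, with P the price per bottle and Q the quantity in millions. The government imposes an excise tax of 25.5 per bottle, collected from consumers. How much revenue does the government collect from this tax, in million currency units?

Tax revenue = 2397 million.

Without the tax, 391 − 6P = 2.5P + 34 gives 8.5P = 357, so P* = 42 and Q* = 139.
With the tax collected from consumers, demand (in seller-price terms) shifts: Qd = 391 − 6(P + 25.5).
New equilibrium: consumers pay 49.5, suppliers receive 24, Q = 94. (Wedge: Pb − Ps = 25.5.)
Revenue = t · Q = 25.5 · 94 = 2397.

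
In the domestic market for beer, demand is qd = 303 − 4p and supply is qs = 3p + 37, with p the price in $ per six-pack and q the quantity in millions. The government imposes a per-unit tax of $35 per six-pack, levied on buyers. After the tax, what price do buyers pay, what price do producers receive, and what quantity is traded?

Buyers pay $53; producers receive $18; quantity = 91.

Before the tax: set 303 − 4p = 3p + 37 → p* = $38, q* = 151.
With the tax collected from buyers, demand (in seller-price terms) shifts: qd = 303 − 4(p + 35).
New equilibrium: buyers pay $53, producers receive $18, q = 91. (Wedge: pb − ps = 35.)
The less price-elastic side of the market bears the larger share of a per-unit tax.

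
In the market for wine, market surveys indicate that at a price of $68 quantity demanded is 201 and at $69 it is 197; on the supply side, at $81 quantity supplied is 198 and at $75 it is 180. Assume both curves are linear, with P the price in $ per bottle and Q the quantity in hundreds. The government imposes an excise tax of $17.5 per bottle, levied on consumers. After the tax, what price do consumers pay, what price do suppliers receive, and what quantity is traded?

Consumers pay $81.5; suppliers receive $64; quantity = 147.

Demand slope: (197 − 201)/(69 − 68) = -4, so Qd = 473 − 4P.
Supply slope: (180 − 198)/(75 − 81) = 3, so Qs = 3P − 45.
Before the tax: set 473 − 4P = 3P − 45 → P* = $74, Q* = 177.
With the tax collected from consumers, demand (in seller-price terms) shifts: Qd = 473 − 4(P + 17.5).
New equilibrium: consumers pay $81.5, suppliers receive $64, Q = 147. (Wedge: Pb − Ps = 17.5.)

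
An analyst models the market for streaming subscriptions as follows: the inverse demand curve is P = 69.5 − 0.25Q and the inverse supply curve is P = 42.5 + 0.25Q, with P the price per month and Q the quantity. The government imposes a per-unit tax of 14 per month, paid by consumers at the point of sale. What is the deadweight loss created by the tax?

Inverting to Q(P) form: Qd = 278 − 4P; Qs = 4P − 170.
Before the tax: set 278 − 4P = 4P − 170 → P* = 56, Q* = 54.
With the tax collected from consumers, demand (in seller-price terms) shifts: Qd = 278 − 4(P + 14).
New equilibrium: consumers pay 63, producers receive 49, Q = 26. (Wedge: Pb − Ps = 14.)
Quantity falls by |ΔQ| = |54 − 26| = 28.
DWL = ½ · t · |ΔQ| = ½ · 14 · 28 = 196.

Deadweight loss = 196.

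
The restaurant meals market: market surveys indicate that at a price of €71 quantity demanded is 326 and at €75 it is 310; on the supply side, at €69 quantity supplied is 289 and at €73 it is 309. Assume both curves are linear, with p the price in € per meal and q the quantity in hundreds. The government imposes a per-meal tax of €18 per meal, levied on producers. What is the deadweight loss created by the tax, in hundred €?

Deadweight loss = €360 hundred.

Demand slope: (310 − 326)/(75 − 71) = -4, so qd = 610 − 4p.
Supply slope: (309 − 289)/(73 − 69) = 5, so qs = 5p − 56.
Before the tax: set 610 − 4p = 5p − 56 → p* = €74, q* = 314.
With the tax collected from producers, supply shifts: qs = 5(p − 18) − 56.
Solving gives q = 274 with buyers paying €84 and producers receiving €66 (the €18 wedge).
Quantity falls by |ΔQ| = |314 − 274| = 40.
DWL = ½ · t · |ΔQ| = ½ · 18 · 40 = €360.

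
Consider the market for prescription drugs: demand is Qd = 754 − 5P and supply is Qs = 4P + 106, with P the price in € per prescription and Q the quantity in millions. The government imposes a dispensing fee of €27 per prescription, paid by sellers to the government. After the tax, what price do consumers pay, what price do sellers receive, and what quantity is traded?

Without the tax, 754 − 5P = 4P + 106 gives 9P = 648, so P* = €72 and Q* = 394.
With the tax collected from sellers, supply shifts: Qs = 4(P − 27) + 106.
New equilibrium: consumers pay €84, sellers receive €57, Q = 334. (Wedge: Pb − Ps = 27.)

Consumers pay €84; sellers receive €57; quantity = 334.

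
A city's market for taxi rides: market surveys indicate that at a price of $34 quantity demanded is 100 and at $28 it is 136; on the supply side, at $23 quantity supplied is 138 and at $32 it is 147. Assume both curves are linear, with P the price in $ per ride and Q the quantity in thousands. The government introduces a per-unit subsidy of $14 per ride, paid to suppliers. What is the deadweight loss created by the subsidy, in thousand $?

Demand slope: (136 − 100)/(28 − 34) = -6, so Qd = 304 − 6P.
Supply slope: (147 − 138)/(32 − 23) = 1, so Qs = P + 115.
Before the subsidy: set 304 − 6P = P + 115 → P* = $27, Q* = 142.
With a per-unit subsidy paid to suppliers, each receives P + 14 per unit sold, so supply becomes Qs = (P + 14) + 115.
New equilibrium: consumers pay $25, suppliers receive $39, Q = 154. (Wedge: Pb − Ps = −14.)
Quantity rises by |ΔQ| = |142 − 154| = 12.
DWL = ½ · t · |ΔQ| = ½ · 14 · 12 = $84.

Deadweight loss = $84 thousand.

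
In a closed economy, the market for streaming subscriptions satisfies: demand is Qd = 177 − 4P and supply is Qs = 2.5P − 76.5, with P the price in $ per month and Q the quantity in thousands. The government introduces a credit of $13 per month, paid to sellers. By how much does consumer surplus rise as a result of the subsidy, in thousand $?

Consumer surplus rises by $155 thousand.

Without the subsidy, 177 − 4P = 2.5P − 76.5 gives 6.5P = 253.5, so P* = $39 and Q* = 21.
With a per-unit subsidy paid to sellers, each receives P + 13 per unit sold, so supply becomes Qs = 2.5(P + 13) − 76.5.
Solving gives Q = 41 with buyers paying $34 and sellers receiving $47 (the $13 wedge).
ΔCS is the trapezoid between Q = 41 and Q = 21 of height $5: ½ · (21 + 41) · 5 = $155.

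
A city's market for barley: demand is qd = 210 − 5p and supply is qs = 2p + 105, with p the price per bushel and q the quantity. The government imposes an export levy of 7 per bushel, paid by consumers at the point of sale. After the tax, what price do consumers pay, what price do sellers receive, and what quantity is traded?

Consumers pay 17; sellers receive 10; quantity = 125.

Without the tax, 210 − 5p = 2p + 105 gives 7p = 105, so p* = 15 and q* = 135.
With the tax collected from consumers, demand (in seller-price terms) shifts: qd = 210 − 5(p + 7).
New equilibrium: consumers pay 17, sellers receive 10, q = 125. (Wedge: pb − ps = 7.)
The less price-elastic side of the market bears the larger share of a per-unit tax.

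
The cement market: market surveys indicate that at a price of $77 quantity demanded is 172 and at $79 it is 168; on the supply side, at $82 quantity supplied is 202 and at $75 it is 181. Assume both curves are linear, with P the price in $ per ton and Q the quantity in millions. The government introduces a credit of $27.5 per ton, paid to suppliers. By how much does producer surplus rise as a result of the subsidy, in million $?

Producer surplus rises by $2139.5 million.

Demand slope: (168 − 172)/(79 − 77) = -2, so Qd = 326 − 2P.
Supply slope: (181 − 202)/(75 − 82) = 3, so Qs = 3P − 44.
Before the subsidy: set 326 − 2P = 3P − 44 → P* = $74, Q* = 178.
With a per-unit subsidy paid to suppliers, each receives P + 27.5 per unit sold, so supply becomes Qs = 3(P + 27.5) − 44.
Solving gives Q = 211 with consumers paying $57.5 and suppliers receiving $85 (the $27.5 wedge).
ΔPS is the trapezoid between Q = 211 and Q = 178 of height $11: ½ · (178 + 211) · 11 = $2139.5.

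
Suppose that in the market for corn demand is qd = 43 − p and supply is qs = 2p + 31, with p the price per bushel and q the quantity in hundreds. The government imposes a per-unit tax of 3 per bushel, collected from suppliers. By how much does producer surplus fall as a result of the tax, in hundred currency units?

Producer surplus falls by 38 hundred.

Without the tax, 43 − p = 2p + 31 gives 3p = 12, so p* = 4 and q* = 39.
With the tax collected from suppliers, supply shifts: qs = 2(p − 3) + 31.
Solving gives q = 37 with buyers paying 6 and suppliers receiving 3 (the 3 wedge).
ΔPS is the trapezoid between Q = 37 and Q = 39 of height 1: ½ · (39 + 37) · 1 = 38.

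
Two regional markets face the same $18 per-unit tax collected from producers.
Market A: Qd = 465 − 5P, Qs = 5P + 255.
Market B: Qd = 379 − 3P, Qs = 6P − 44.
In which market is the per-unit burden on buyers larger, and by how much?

Market A: pre-tax P* = $21, Q* = 360; post-tax Q = 315; per-unit burden on buyers = $9.
Market B: pre-tax P* = $47, Q* = 238; post-tax Q = 202; per-unit burden on buyers = $12.
Difference: $9 vs $12 → market B is larger by $3.

Market B, by $3.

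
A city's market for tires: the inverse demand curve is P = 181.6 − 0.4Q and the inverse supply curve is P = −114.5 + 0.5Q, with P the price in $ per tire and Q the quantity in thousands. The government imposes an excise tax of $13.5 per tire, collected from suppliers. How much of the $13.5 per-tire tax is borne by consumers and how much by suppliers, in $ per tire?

Consumers bear $6 per tire; suppliers bear $7.5 per tire.

Rewrite in direct form: Qd = 454 − 2.5P and Qs = 2P + 229.
Without the tax, 454 − 2.5P = 2P + 229 gives 4.5P = 225, so P* = $50 and Q* = 329.
With the tax collected from suppliers, supply shifts: Qs = 2(P − 13.5) + 229.
New equilibrium: consumers pay $56, suppliers receive $42.5, Q = 314. (Wedge: Pb − Ps = 13.5.)
Burden on consumers: $6; on suppliers: $7.5. (They sum to $13.5.)
The less price-elastic side of the market bears the larger share of a per-unit tax.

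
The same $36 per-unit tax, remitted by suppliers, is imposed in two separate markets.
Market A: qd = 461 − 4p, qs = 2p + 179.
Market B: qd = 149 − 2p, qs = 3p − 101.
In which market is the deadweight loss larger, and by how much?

Market A, by $86.4.

Market A: pre-tax p* = $47, q* = 273; post-tax q = 225; deadweight loss = $864.
Market B: pre-tax p* = $50, q* = 49; post-tax q = 5.8; deadweight loss = $777.6.
Difference: $864 vs $777.6 → market A is larger by $86.4.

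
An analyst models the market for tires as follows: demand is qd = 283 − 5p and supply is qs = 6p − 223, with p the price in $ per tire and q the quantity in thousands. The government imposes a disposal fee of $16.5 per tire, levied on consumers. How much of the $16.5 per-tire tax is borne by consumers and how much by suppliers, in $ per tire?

Before the tax: set 283 − 5p = 6p − 223 → p* = $46, q* = 53.
With the tax collected from consumers, demand (in seller-price terms) shifts: qd = 283 − 5(p + 16.5).
New equilibrium: consumers pay $55, suppliers receive $38.5, q = 8. (Wedge: pb − ps = 16.5.)
Burden on consumers: $9; on suppliers: $7.5. (They sum to $16.5.)
The less price-elastic side of the market bears the larger share of a per-unit tax.

Consumers bear $9 per tire; suppliers bear $7.5 per tire.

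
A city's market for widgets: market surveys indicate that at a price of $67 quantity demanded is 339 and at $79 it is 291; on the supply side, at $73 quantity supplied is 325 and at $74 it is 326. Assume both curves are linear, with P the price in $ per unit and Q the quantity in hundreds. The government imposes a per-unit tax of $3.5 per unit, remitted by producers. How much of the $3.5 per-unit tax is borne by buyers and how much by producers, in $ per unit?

Buyers bear $0.7 per unit; producers bear $2.8 per unit.

Demand slope: (291 − 339)/(79 − 67) = -4, so Qd = 607 − 4P.
Supply slope: (326 − 325)/(74 − 73) = 1, so Qs = P + 252.
Before the tax: set 607 − 4P = P + 252 → P* = $71, Q* = 323.
With the tax collected from producers, supply shifts: Qs = (P − 3.5) + 252.
New equilibrium: buyers pay $71.7, producers receive $68.2, Q = 320.2. (Wedge: Pb − Ps = 3.5.)
Burden on buyers: $0.7; on producers: $2.8. (They sum to $3.5.)
The less price-elastic side of the market bears the larger share of a per-unit tax.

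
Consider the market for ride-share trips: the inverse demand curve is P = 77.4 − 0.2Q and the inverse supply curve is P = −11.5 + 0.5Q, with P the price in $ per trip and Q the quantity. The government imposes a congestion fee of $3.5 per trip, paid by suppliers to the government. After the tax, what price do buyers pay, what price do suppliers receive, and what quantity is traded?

Rewrite in direct form: Qd = 387 − 5P and Qs = 2P + 23.
Without the tax, 387 − 5P = 2P + 23 gives 7P = 364, so P* = $52 and Q* = 127.
With the tax collected from suppliers, supply shifts: Qs = 2(P − 3.5) + 23.
Solving gives Q = 122 with buyers paying $53 and suppliers receiving $49.5 (the $3.5 wedge).
The less price-elastic side of the market bears the larger share of a per-unit tax.

Buyers pay $53; suppliers receive $49.5; quantity = 122.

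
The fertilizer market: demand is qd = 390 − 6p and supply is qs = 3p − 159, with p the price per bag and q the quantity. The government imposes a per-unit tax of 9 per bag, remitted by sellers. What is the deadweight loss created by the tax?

Deadweight loss = 81.

Without the tax, 390 − 6p = 3p − 159 gives 9p = 549, so p* = 61 and q* = 24.
With the tax collected from sellers, supply shifts: qs = 3(p − 9) − 159.
Solving gives q = 6 with buyers paying 64 and sellers receiving 55 (the 9 wedge).
Quantity falls by |ΔQ| = |24 − 6| = 18.
DWL = ½ · t · |ΔQ| = ½ · 9 · 18 = 81.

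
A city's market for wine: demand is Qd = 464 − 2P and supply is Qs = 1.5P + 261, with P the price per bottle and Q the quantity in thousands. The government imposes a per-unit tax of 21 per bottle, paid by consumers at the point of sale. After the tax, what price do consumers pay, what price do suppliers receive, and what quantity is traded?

Without the tax, 464 − 2P = 1.5P + 261 gives 3.5P = 203, so P* = 58 and Q* = 348.
With the tax collected from consumers, demand (in seller-price terms) shifts: Qd = 464 − 2(P + 21).
Solving gives Q = 330 with consumers paying 67 and suppliers receiving 46 (the 21 wedge).

Consumers pay 67; suppliers receive 46; quantity = 330.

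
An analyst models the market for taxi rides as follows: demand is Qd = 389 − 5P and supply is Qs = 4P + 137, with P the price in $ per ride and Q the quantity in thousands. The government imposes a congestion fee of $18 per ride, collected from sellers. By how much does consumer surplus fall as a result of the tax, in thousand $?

Consumer surplus falls by $1832 thousand.

Before the tax: set 389 − 5P = 4P + 137 → P* = $28, Q* = 249.
With the tax collected from sellers, supply shifts: Qs = 4(P − 18) + 137.
New equilibrium: buyers pay $36, sellers receive $18, Q = 209. (Wedge: Pb − Ps = 18.)
ΔCS is the trapezoid between Q = 209 and Q = 249 of height $8: ½ · (249 + 209) · 8 = $1832.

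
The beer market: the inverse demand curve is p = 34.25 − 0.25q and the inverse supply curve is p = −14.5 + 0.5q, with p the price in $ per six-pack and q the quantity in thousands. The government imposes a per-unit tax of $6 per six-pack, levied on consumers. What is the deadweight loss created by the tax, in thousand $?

Rewrite in direct form: qd = 137 − 4p and qs = 2p + 29.
Without the tax, 137 − 4p = 2p + 29 gives 6p = 108, so p* = $18 and q* = 65.
With the tax collected from consumers, demand (in seller-price terms) shifts: qd = 137 − 4(p + 6).
New equilibrium: consumers pay $20, producers receive $14, q = 57. (Wedge: pb − ps = 6.)
Quantity falls by |ΔQ| = |65 − 57| = 8.
DWL = ½ · t · |ΔQ| = ½ · 6 · 8 = $24.

Deadweight loss = $24 thousand.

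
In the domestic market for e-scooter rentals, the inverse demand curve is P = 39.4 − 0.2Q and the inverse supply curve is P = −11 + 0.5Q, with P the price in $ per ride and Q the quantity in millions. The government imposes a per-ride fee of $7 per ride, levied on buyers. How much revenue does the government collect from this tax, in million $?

Tax revenue = $434 million.

Inverting to Q(P) form: Qd = 197 − 5P; Qs = 2P + 22.
Before the tax: set 197 − 5P = 2P + 22 → P* = $25, Q* = 72.
With the tax collected from buyers, demand (in seller-price terms) shifts: Qd = 197 − 5(P + 7).
Solving gives Q = 62 with buyers paying $27 and suppliers receiving $20 (the $7 wedge).
Revenue = t · Q = 7 · 62 = $434.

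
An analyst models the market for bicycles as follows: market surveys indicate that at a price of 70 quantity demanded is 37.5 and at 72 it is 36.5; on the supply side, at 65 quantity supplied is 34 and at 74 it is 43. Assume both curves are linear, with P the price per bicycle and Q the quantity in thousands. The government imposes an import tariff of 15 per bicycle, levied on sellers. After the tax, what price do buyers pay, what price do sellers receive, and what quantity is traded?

Demand slope: (36.5 − 37.5)/(72 − 70) = -0.5, so Qd = 72.5 − 0.5P.
Supply slope: (43 − 34)/(74 − 65) = 1, so Qs = P − 31.
Before the tax: set 72.5 − 0.5P = P − 31 → P* = 69, Q* = 38.
With the tax collected from sellers, supply shifts: Qs = (P − 15) − 31.
New equilibrium: buyers pay 79, sellers receive 64, Q = 33. (Wedge: Pb − Ps = 15.)

Buyers pay 79; sellers receive 64; quantity = 33.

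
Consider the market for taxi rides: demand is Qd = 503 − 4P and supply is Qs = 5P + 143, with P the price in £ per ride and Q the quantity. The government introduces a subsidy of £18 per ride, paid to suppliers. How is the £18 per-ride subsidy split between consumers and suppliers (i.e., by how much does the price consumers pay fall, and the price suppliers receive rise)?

Before the subsidy: set 503 − 4P = 5P + 143 → P* = £40, Q* = 343.
With a per-unit subsidy paid to suppliers, each receives P + 18 per unit sold, so supply becomes Qs = 5(P + 18) + 143.
New equilibrium: consumers pay £30, suppliers receive £48, Q = 383. (Wedge: Pb − Ps = −18.)
Gain to consumers: £10; to suppliers: £8. (They sum to £18.)

Consumers gain £10 per ride; suppliers gain £8 per ride.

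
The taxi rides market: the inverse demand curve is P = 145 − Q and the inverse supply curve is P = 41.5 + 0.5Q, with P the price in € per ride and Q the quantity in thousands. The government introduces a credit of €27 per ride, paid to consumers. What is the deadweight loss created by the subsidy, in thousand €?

Deadweight loss = €243 thousand.

Rewrite in direct form: Qd = 145 − P and Qs = 2P − 83.
Without the subsidy, 145 − P = 2P − 83 gives 3P = 228, so P* = €76 and Q* = 69.
With a per-unit subsidy paid to consumers, each effectively pays P − 27, so demand becomes Qd = 145 − (P − 27).
New equilibrium: consumers pay €58, producers receive €85, Q = 87. (Wedge: Pb − Ps = −27.)
Quantity rises by |ΔQ| = |69 − 87| = 18.
DWL = ½ · t · |ΔQ| = ½ · 27 · 18 = €243.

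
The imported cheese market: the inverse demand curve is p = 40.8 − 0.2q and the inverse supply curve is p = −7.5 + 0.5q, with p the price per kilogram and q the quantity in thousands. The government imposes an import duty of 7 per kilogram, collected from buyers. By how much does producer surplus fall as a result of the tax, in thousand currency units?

Producer surplus falls by 320 thousand.

Inverting to q(p) form: qd = 204 − 5p; qs = 2p + 15.
Before the tax: set 204 − 5p = 2p + 15 → p* = 27, q* = 69.
With the tax collected from buyers, demand (in seller-price terms) shifts: qd = 204 − 5(p + 7).
Solving gives q = 59 with buyers paying 29 and producers receiving 22 (the 7 wedge).
ΔPS is the trapezoid between Q = 59 and Q = 69 of height 5: ½ · (69 + 59) · 5 = 320.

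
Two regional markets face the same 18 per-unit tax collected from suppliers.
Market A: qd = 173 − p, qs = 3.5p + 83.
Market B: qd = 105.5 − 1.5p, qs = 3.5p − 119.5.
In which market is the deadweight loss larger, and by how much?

Market A: pre-tax p* = 20, q* = 153; post-tax q = 139; deadweight loss = 126.
Market B: pre-tax p* = 45, q* = 38; post-tax q = 19.1; deadweight loss = 170.1.
Difference: 126 vs 170.1 → market B is larger by 44.1.

Market B, by 44.1.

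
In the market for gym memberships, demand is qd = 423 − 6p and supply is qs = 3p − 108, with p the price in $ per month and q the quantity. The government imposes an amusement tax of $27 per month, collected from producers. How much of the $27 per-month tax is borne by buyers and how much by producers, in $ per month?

Before the tax: set 423 − 6p = 3p − 108 → p* = $59, q* = 69.
With the tax collected from producers, supply shifts: qs = 3(p − 27) − 108.
Solving gives q = 15 with buyers paying $68 and producers receiving $41 (the $27 wedge).
Burden on buyers: $9; on producers: $18. (They sum to $27.)
The less price-elastic side of the market bears the larger share of a per-unit tax.

Buyers bear $9 per month; producers bear $18 per month.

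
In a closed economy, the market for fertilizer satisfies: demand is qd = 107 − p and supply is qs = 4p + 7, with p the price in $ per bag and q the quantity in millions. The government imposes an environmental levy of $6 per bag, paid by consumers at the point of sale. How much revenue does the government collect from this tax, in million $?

Without the tax, 107 − p = 4p + 7 gives 5p = 100, so p* = $20 and q* = 87.
With the tax collected from consumers, demand (in seller-price terms) shifts: qd = 107 − (p + 6).
New equilibrium: consumers pay $24.8, producers receive $18.8, q = 82.2. (Wedge: pb − ps = 6.)
Revenue = t · Q = 6 · 82.2 = $493.2.

Tax revenue = $493.2 million.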